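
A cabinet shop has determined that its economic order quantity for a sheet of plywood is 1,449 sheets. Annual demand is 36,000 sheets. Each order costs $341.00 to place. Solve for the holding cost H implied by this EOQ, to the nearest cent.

Invert the EOQ relation Q*² = 2DS/H.
From Q* = √(2DS/H): H = 2DS / Q*² = 2 × 36,000 × 341 / 1,449² = 11.6937.

H ≈ $11.69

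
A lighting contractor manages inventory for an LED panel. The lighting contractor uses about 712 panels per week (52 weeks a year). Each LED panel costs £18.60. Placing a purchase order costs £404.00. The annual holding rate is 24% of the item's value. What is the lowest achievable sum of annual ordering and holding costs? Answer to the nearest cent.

TC* ≈ £11,556.05

Annual demand D = 712 × 52 = 37,024.
Holding cost H = 0.24 × £18.60 = £4.4640 per unit per year.
The optimal lot size = √(2DS/H) = √(2 × 37,024 × 404 / 4.464) ≈ 2588.72.
At the optimum the two cost components are equal, so total cost = 2·(Q*/2)H = Q*·H.
Minimum total = √(2DSH) = √(2 × 37,024 × 404 × 4.464) ≈ 11556.051.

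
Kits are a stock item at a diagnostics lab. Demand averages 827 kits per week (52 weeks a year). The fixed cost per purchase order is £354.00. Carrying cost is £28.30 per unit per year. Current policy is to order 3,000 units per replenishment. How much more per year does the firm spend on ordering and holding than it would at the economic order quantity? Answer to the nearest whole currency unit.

Extra cost ≈ £18,171 per year

Annual demand D = 827 × 52 = 43,004.
EOQ = √(2DS/H) = √(2 × 43,004 × 354 / 28.3) ≈ 1037.24.
Cost at Q* = (D/Q*)S + (Q*/2)H = √(2DSH) ≈ £29,353.80.
Cost at Q = 3,000: (43,004/3,000)×354 + (3,000/2)×28.3 = £5,074.47 + £42,450.00 = £47,524.47.
Excess = £47,524.47 − £29,353.80 = £18,170.68.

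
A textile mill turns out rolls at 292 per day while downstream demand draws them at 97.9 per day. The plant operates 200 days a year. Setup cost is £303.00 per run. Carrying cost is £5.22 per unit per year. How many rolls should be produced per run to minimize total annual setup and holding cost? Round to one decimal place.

Annual demand D = 97.9 × 200 = 19,580.
Production build-up factor (1 − d/p) = 1 − 97.9/292 = 0.6647.
Q* = √(2DS / (H(1 − d/p))) = √(2 × 19,580 × 303 / (5.22 × 0.6647)).
= √(11,865,480 / 3.4699) ≈ 1849.209.

Q* ≈ 1,849.2 rolls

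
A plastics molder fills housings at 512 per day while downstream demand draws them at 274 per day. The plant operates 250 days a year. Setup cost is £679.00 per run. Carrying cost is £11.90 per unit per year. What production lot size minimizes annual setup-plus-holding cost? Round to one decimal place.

Annual demand D = 274 × 250 = 68,500.
Production build-up factor (1 − d/p) = 1 − 274/512 = 0.4648.
Q* = √(2DS / (H(1 − d/p))) = √(2 × 68,500 × 679 / (11.9 × 0.4648)).
= √(93,023,000 / 5.5316) ≈ 4100.796.

Q* ≈ 4,100.8 housings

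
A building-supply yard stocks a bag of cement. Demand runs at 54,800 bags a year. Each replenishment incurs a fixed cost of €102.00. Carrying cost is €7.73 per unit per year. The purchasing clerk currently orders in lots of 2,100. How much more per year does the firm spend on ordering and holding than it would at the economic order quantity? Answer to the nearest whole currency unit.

EOQ = √(2DS/H) = √(2 × 54,800 × 102 / 7.73) ≈ 1202.58.
Cost at Q* = (D/Q*)S + (Q*/2)H = √(2DSH) ≈ €9,295.98.
Cost at Q = 2,100: (54,800/2,100)×102 + (2,100/2)×7.73 = €2,661.71 + €8,116.50 = €10,778.21.
Excess = €10,778.21 − €9,295.98 = €1,482.24.

Extra cost ≈ €1,482 per year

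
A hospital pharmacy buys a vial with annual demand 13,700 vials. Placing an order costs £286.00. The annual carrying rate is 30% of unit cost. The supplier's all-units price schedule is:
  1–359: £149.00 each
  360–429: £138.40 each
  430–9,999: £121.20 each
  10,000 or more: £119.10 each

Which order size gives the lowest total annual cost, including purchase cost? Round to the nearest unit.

Q* ≈ 464 vials

Holding cost per unit per year at price C is H = 0.30·C.
For each price level, check whether its EOQ is feasible; otherwise the best quantity at that price is the breakpoint.
Tier 1 (£149.00): EOQ = 418.7 exceeds tier's upper bound 359, so this tier is dominated.
Tier 2 (£138.40): EOQ = 434.4 exceeds tier's upper bound 429, so this tier is dominated.
EOQ at £121.20 = 464.2 (feasible in tier 3): TC = 13,700×£121.20 + (13,700/464.2)×286 + (464.2/2)×0.30×£121.20 = £1,677,319.91.
EOQ at £119.10 = 468.3 < 10000, so use break Q=10000: TC = 13,700×£119.10 + (13,700/10000.0)×286 + (10000.0/2)×0.30×£119.10 = £1,810,711.82.
Lowest total cost is £1,677,319.91 at Q = 464.2.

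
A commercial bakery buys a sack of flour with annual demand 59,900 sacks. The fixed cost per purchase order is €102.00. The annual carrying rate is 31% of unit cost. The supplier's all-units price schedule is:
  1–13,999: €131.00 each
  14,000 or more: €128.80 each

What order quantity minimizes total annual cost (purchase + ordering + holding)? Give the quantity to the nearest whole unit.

Q* ≈ 549 sacks

Holding cost per unit per year at price C is H = 0.31·C.
Evaluate total cost at each tier's feasible EOQ or, if the EOQ is below the tier, at the tier's minimum quantity.
EOQ at €131.00 = 548.5 (feasible in tier 1): TC = 59,900×€131.00 + (59,900/548.5)×102 + (548.5/2)×0.31×€131.00 = €7,869,176.40.
EOQ at €128.80 = 553.2 < 14000, so use break Q=14000: TC = 59,900×€128.80 + (59,900/14000.0)×102 + (14000.0/2)×0.31×€128.80 = €7,995,052.41.
Lowest total cost is €7,869,176.40 at Q = 548.5.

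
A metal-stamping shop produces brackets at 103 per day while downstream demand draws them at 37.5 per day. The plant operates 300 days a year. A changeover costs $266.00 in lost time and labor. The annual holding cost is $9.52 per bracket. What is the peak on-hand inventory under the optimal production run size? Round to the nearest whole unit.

I_max ≈ 632 brackets

Annual demand D = 37.5 × 300 = 11,250.
Production build-up factor (1 − d/p) = 1 − 37.5/103 = 0.6359.
Q* = √(2DS / (H(1 − d/p))) = √(2 × 11,250 × 266 / (9.52 × 0.6359)).
= √(5,985,000 / 6.054) ≈ 994.287.
Maximum inventory = Q*(1 − d/p) = 994.287 × 0.6359 ≈ 632.289.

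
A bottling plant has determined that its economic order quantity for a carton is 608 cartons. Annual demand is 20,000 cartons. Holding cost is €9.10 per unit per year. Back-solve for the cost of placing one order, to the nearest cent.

The basic EOQ model gives Q* = √(2DS/H); rearrange for the unknown.
From Q* = √(2DS/H): S = Q*²H / (2D) = 608² × 9.1 / (2 × 20,000) = 84.0986.

S ≈ €84.10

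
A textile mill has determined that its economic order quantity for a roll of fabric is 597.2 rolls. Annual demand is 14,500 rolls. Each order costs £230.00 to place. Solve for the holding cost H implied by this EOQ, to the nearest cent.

Squaring Q* = √(2DS/H) gives Q*² = 2DS/H.
From Q* = √(2DS/H): H = 2DS / Q*² = 2 × 14,500 × 230 / 597.2² = 18.7019.

H ≈ £18.70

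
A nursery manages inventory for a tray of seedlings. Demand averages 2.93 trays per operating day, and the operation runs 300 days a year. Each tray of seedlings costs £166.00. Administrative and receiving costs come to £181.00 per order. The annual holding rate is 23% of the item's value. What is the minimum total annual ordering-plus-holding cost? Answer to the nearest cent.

TC* ≈ £3,485.51

Annual demand D = 2.93 × 300 = 879.
Holding cost H = 0.23 × £166.00 = £38.1800 per unit per year.
The optimal lot size = √(2DS/H) = √(2 × 879 × 181 / 38.18) ≈ 91.29.
At Q*, ordering cost (D/Q*)S equals holding cost (Q*/2)H, each = √(DSH/2).
Minimum total = √(2DSH) = √(2 × 879 × 181 × 38.18) ≈ 3485.513.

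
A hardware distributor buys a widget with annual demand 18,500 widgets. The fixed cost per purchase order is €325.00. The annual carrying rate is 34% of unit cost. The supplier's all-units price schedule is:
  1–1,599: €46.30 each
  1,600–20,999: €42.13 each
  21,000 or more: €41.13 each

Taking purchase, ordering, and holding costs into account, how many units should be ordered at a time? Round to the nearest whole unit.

Holding cost per unit per year at price C is H = 0.34·C.
Candidates are each tier's EOQ (if it falls in that tier) and each price-break quantity.
EOQ at €46.30 = 874.0 (feasible in tier 1): TC = 18,500×€46.30 + (18,500/874.0)×325 + (874.0/2)×0.34×€46.30 = €870,308.54.
EOQ at €42.13 = 916.2 < 1600, so use break Q=1600: TC = 18,500×€42.13 + (18,500/1600.0)×325 + (1600.0/2)×0.34×€42.13 = €794,622.17.
EOQ at €41.13 = 927.3 < 21000, so use break Q=21000: TC = 18,500×€41.13 + (18,500/21000.0)×325 + (21000.0/2)×0.34×€41.13 = €908,025.41.
Lowest total cost is €794,622.17 at Q = 1600.0.

Q* ≈ 1,600 widgets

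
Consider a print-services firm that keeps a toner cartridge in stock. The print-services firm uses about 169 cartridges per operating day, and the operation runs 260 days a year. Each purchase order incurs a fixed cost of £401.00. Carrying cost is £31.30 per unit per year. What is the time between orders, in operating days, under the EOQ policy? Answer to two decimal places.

T ≈ 6.28 days

Annual demand D = 169 × 260 = 43,940.
EOQ = √(2DS/H) = √(2 × 43,940 × 401 / 31.3) ≈ 1061.07.
Cycle time = Q*/D × 260 = 1061.07 / 43,940 × 260 ≈ 6.279 days.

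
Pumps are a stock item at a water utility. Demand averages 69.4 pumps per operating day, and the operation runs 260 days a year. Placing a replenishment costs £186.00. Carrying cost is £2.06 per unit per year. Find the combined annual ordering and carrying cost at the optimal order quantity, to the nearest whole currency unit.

Annual demand D = 69.4 × 260 = 18,044.
Q* = √(2DS/H) = √(2 × 18,044 × 186 / 2.06) ≈ 1805.11.
At Q*, ordering cost (D/Q*)S equals holding cost (Q*/2)H, each = √(DSH/2).
Minimum total = √(2DSH) = √(2 × 18,044 × 186 × 2.06) ≈ 3718.532.

TC* ≈ £3,719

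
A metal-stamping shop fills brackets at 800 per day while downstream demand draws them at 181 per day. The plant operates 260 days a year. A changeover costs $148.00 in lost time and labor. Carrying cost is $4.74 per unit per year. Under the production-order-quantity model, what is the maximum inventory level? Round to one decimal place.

Annual demand D = 181 × 260 = 47,060.
Production build-up factor (1 − d/p) = 1 − 181/800 = 0.7737.
Q* = √(2DS / (H(1 − d/p))) = √(2 × 47,060 × 148 / (4.74 × 0.7737)).
= √(13,929,760 / 3.6676) ≈ 1948.868.
Maximum inventory = Q*(1 − d/p) = 1948.868 × 0.7737 ≈ 1507.936.

I_max ≈ 1,507.9 brackets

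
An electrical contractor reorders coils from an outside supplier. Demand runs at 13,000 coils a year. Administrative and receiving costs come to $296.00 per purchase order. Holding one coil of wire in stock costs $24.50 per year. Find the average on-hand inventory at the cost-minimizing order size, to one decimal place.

Q* = √(2DS/H) = √(2 × 13,000 × 296 / 24.5) ≈ 560.47.
Average inventory = Q*/2 ≈ 560.47 / 2 = 280.233.

Average inventory ≈ 280.2 coils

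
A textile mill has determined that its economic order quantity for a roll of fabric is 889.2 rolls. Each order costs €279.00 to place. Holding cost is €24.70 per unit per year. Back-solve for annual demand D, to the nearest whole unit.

D ≈ 34,999 rolls per year

Squaring Q* = √(2DS/H) gives Q*² = 2DS/H.
From Q* = √(2DS/H): D = Q*²H / (2S) = 889.2² × 24.7 / (2 × 279) = 34999.486.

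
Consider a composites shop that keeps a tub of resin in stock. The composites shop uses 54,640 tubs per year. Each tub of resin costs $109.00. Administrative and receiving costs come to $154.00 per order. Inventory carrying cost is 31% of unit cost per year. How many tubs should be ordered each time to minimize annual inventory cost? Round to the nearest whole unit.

Q* ≈ 706 tubs

Holding cost H = 0.31 × $109.00 = $33.7900 per unit per year.
EOQ = √(2DS / H) = √(2 × 54,640 × 154 / 33.79).
= √(16,829,120 / 33.79) = √498,050.3107 ≈ 705.727.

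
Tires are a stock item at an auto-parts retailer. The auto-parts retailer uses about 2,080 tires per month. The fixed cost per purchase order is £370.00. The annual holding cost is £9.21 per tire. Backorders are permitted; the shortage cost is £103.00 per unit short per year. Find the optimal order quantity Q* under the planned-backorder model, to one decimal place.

Annual demand D = 2,080 × 12 = 24,960.
With planned backorders, Q* = √(2DS/H) · √((H+B)/B).
√(2DS/H) = √(2 × 24,960 × 370 / 9.21) = 1416.147.
√((H+B)/B) = √((9.21+103)/103) = 1.0438.
Q* ≈ 1478.106.

Q* ≈ 1,478.1 tires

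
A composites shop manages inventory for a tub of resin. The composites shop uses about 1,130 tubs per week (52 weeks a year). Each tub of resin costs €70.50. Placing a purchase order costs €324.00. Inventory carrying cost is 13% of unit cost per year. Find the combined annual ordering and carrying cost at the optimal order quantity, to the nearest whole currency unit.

Annual demand D = 1,130 × 52 = 58,760.
Holding cost H = 0.13 × €70.50 = €9.1650 per unit per year.
Q* = √(2DS/H) = √(2 × 58,760 × 324 / 9.165) ≈ 2038.27.
At Q*, ordering cost (D/Q*)S equals holding cost (Q*/2)H, each = √(DSH/2).
Minimum total = √(2DSH) = √(2 × 58,760 × 324 × 9.165) ≈ 18680.764.

TC* ≈ €18,681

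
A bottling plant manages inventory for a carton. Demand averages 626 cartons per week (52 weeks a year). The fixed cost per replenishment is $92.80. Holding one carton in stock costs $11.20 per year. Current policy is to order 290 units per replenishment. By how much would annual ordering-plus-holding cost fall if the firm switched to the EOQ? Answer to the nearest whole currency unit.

Annual demand D = 626 × 52 = 32,552.
EOQ = √(2DS/H) = √(2 × 32,552 × 92.8 / 11.2) ≈ 734.46.
Cost at Q* = (D/Q*)S + (Q*/2)H = √(2DSH) ≈ $8,225.96.
Cost at Q = 290: (32,552/290)×92.8 + (290/2)×11.2 = $10,416.64 + $1,624.00 = $12,040.64.
Excess = $12,040.64 − $8,225.96 = $3,814.68.

Extra cost ≈ $3,815 per year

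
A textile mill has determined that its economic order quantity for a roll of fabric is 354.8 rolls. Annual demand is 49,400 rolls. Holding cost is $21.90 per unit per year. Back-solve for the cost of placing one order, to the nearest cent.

Squaring Q* = √(2DS/H) gives Q*² = 2DS/H.
From Q* = √(2DS/H): S = Q*²H / (2D) = 354.8² × 21.9 / (2 × 49,400) = 27.9032.

S ≈ $27.90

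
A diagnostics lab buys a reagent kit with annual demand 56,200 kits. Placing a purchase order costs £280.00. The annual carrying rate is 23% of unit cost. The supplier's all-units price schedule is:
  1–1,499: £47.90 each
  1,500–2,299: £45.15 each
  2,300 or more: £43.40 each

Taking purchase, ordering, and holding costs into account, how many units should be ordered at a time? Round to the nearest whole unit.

Holding cost per unit per year at price C is H = 0.23·C.
Candidates are each tier's EOQ (if it falls in that tier) and each price-break quantity.
Tier 1 (£47.90): EOQ = 1690.2 exceeds tier's upper bound 1499, so this tier is dominated.
EOQ at £45.15 = 1740.9 (feasible in tier 2): TC = 56,200×£45.15 + (56,200/1740.9)×280 + (1740.9/2)×0.23×£45.15 = £2,555,508.19.
EOQ at £43.40 = 1775.6 < 2300, so use break Q=2300: TC = 56,200×£43.40 + (56,200/2300.0)×280 + (2300.0/2)×0.23×£43.40 = £2,457,401.04.
Lowest total cost is £2,457,401.04 at Q = 2300.0.

Q* ≈ 2,300 kits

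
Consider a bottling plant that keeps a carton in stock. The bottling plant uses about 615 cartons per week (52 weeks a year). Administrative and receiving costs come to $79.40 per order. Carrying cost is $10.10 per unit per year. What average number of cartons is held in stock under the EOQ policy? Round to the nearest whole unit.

Annual demand D = 615 × 52 = 31,980.
EOQ = √(2DS/H) = √(2 × 31,980 × 79.4 / 10.1) ≈ 709.09.
Average inventory = Q*/2 ≈ 709.09 / 2 = 354.547.

Average inventory ≈ 355 cartons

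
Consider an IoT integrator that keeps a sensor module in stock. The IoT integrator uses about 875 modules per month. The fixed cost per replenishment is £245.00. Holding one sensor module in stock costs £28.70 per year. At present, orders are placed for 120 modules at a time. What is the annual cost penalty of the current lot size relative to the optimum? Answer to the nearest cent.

Annual demand D = 875 × 12 = 10,500.
EOQ = √(2DS/H) = √(2 × 10,500 × 245 / 28.7) ≈ 423.40.
Cost at Q* = (D/Q*)S + (Q*/2)H = √(2DSH) ≈ £12,151.60.
Cost at Q = 120: (10,500/120)×245 + (120/2)×28.7 = £21,437.50 + £1,722.00 = £23,159.50.
Excess = £23,159.50 − £12,151.60 = £11,007.90.

Extra cost ≈ £11,007.90 per year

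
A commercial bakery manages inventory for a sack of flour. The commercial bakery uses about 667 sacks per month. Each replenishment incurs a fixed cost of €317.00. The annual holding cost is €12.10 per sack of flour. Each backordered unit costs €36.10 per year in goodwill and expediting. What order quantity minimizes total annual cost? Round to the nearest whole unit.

Q* ≈ 748 sacks

Annual demand D = 667 × 12 = 8,004.
With planned backorders, Q* = √(2DS/H) · √((H+B)/B).
√(2DS/H) = √(2 × 8,004 × 317 / 12.1) = 647.598.
√((H+B)/B) = √((12.1+36.1)/36.1) = 1.1555.
Q* ≈ 748.299.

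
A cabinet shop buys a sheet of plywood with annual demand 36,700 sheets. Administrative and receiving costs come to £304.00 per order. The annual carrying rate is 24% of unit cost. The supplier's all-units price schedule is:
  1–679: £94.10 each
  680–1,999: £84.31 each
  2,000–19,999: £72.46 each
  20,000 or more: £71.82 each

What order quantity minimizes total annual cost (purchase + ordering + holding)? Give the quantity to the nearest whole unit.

Q* ≈ 2,000 sheets

Holding cost per unit per year at price C is H = 0.24·C.
Candidates are each tier's EOQ (if it falls in that tier) and each price-break quantity.
Tier 1 (£94.10): EOQ = 994.0 exceeds tier's upper bound 679, so this tier is dominated.
EOQ at £84.31 = 1050.1 (feasible in tier 2): TC = 36,700×£84.31 + (36,700/1050.1)×304 + (1050.1/2)×0.24×£84.31 = £3,115,425.58.
EOQ at £72.46 = 1132.7 < 2000, so use break Q=2000: TC = 36,700×£72.46 + (36,700/2000.0)×304 + (2000.0/2)×0.24×£72.46 = £2,682,250.80.
EOQ at £71.82 = 1137.8 < 20000, so use break Q=20000: TC = 36,700×£71.82 + (36,700/20000.0)×304 + (20000.0/2)×0.24×£71.82 = £2,808,719.84.
Lowest total cost is £2,682,250.80 at Q = 2000.0.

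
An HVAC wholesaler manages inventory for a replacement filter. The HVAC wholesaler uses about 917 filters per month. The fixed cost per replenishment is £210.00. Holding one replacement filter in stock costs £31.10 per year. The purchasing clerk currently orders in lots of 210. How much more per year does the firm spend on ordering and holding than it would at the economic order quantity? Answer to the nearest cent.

Extra cost ≈ £2,280.58 per year

Annual demand D = 917 × 12 = 11,004.
EOQ = √(2DS/H) = √(2 × 11,004 × 210 / 31.1) ≈ 385.50.
Cost at Q* = (D/Q*)S + (Q*/2)H = √(2DSH) ≈ £11,988.92.
Cost at Q = 210: (11,004/210)×210 + (210/2)×31.1 = £11,004.00 + £3,265.50 = £14,269.50.
Excess = £14,269.50 − £11,988.92 = £2,280.58.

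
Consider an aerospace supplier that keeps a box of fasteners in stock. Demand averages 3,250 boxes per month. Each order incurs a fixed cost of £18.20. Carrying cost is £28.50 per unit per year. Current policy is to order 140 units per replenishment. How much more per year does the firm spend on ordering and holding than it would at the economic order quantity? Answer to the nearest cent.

Extra cost ≈ £704.29 per year

Annual demand D = 3,250 × 12 = 39,000.
EOQ = √(2DS/H) = √(2 × 39,000 × 18.2 / 28.5) ≈ 223.18.
Cost at Q* = (D/Q*)S + (Q*/2)H = √(2DSH) ≈ £6,360.71.
Cost at Q = 140: (39,000/140)×18.2 + (140/2)×28.5 = £5,070.00 + £1,995.00 = £7,065.00.
Excess = £7,065.00 − £6,360.71 = £704.29.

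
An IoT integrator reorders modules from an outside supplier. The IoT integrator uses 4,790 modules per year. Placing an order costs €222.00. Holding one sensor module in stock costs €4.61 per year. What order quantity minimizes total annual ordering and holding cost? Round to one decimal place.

EOQ = √(2DS / H) = √(2 × 4,790 × 222 / 4.61).
= √(2,126,760 / 4.61) = √461,336.2256 ≈ 679.217.

Q* ≈ 679.2 modules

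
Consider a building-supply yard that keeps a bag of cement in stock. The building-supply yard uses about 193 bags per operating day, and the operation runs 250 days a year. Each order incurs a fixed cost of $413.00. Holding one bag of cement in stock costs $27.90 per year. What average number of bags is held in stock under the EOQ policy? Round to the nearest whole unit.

Average inventory ≈ 598 bags

Annual demand D = 193 × 250 = 48,250.
Q* = √(2DS/H) = √(2 × 48,250 × 413 / 27.9) ≈ 1195.19.
Average inventory = Q*/2 ≈ 1195.19 / 2 = 597.594.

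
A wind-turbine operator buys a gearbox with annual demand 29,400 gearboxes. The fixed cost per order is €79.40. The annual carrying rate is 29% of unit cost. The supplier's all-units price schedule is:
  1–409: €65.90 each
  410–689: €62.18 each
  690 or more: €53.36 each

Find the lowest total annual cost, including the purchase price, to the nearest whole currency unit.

Holding cost per unit per year at price C is H = 0.29·C.
For each price level, check whether its EOQ is feasible; otherwise the best quantity at that price is the breakpoint.
Tier 1 (€65.90): EOQ = 494.3 exceeds tier's upper bound 409, so this tier is dominated.
EOQ at €62.18 = 508.8 (feasible in tier 2): TC = 29,400×€62.18 + (29,400/508.8)×79.4 + (508.8/2)×0.29×€62.18 = €1,837,267.36.
EOQ at €53.36 = 549.3 < 690, so use break Q=690: TC = 29,400×€53.36 + (29,400/690.0)×79.4 + (690.0/2)×0.29×€53.36 = €1,577,505.80.
Lowest total cost among the candidates is at Q = 690.0.

TC* ≈ €1,577,506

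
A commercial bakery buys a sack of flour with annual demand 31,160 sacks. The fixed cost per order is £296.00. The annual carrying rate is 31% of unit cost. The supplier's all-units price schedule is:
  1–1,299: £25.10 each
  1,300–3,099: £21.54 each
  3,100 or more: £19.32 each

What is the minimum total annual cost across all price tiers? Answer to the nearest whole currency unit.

Holding cost per unit per year at price C is H = 0.31·C.
Evaluate total cost at each tier's feasible EOQ or, if the EOQ is below the tier, at the tier's minimum quantity.
Tier 1 (£25.10): EOQ = 1539.7 exceeds tier's upper bound 1299, so this tier is dominated.
EOQ at £21.54 = 1662.1 (feasible in tier 2): TC = 31,160×£21.54 + (31,160/1662.1)×296 + (1662.1/2)×0.31×£21.54 = £682,284.87.
EOQ at £19.32 = 1755.0 < 3100, so use break Q=3100: TC = 31,160×£19.32 + (31,160/3100.0)×296 + (3100.0/2)×0.31×£19.32 = £614,269.74.
Lowest total cost among the candidates is at Q = 3100.0.

TC* ≈ £614,270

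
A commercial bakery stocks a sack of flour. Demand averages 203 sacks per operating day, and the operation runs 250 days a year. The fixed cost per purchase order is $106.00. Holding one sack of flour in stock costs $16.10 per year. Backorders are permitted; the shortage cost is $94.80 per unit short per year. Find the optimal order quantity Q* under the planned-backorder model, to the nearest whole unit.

Annual demand D = 203 × 250 = 50,750.
With planned backorders, Q* = √(2DS/H) · √((H+B)/B).
√(2DS/H) = √(2 × 50,750 × 106 / 16.1) = 817.472.
√((H+B)/B) = √((16.1+94.8)/94.8) = 1.0816.
Q* ≈ 884.168.

Q* ≈ 884 sacks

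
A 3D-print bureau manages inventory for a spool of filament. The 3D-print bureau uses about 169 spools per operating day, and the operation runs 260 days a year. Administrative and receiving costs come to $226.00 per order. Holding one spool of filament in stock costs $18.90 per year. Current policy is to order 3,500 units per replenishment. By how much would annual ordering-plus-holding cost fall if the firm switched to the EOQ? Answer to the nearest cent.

Extra cost ≈ $16,537.78 per year

Annual demand D = 169 × 260 = 43,940.
EOQ = √(2DS/H) = √(2 × 43,940 × 226 / 18.9) ≈ 1025.10.
Cost at Q* = (D/Q*)S + (Q*/2)H = √(2DSH) ≈ $19,374.48.
Cost at Q = 3,500: (43,940/3,500)×226 + (3,500/2)×18.9 = $2,837.27 + $33,075.00 = $35,912.27.
Excess = $35,912.27 − $19,374.48 = $16,537.78.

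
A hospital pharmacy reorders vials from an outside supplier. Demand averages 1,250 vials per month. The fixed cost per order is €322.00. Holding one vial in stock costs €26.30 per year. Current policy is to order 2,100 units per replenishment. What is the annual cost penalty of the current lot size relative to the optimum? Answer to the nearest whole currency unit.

Extra cost ≈ €13,976 per year

Annual demand D = 1,250 × 12 = 15,000.
EOQ = √(2DS/H) = √(2 × 15,000 × 322 / 26.3) ≈ 606.05.
Cost at Q* = (D/Q*)S + (Q*/2)H = √(2DSH) ≈ €15,939.20.
Cost at Q = 2,100: (15,000/2,100)×322 + (2,100/2)×26.3 = €2,300.00 + €27,615.00 = €29,915.00.
Excess = €29,915.00 − €15,939.20 = €13,975.80.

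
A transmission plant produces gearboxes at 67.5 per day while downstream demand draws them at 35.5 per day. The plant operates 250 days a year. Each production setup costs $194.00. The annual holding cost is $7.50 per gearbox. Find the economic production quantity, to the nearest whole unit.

Annual demand D = 35.5 × 250 = 8,875.
Production build-up factor (1 − d/p) = 1 − 35.5/67.5 = 0.4741.
Q* = √(2DS / (H(1 − d/p))) = √(2 × 8,875 × 194 / (7.5 × 0.4741)).
= √(3,443,500 / 3.5556) ≈ 984.116.

Q* ≈ 984 gearboxes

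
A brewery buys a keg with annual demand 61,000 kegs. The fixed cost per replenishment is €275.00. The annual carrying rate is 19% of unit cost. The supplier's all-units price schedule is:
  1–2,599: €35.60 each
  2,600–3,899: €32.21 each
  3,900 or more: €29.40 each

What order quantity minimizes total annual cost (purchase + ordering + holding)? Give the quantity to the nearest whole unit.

Q* ≈ 3,900 kegs

Holding cost per unit per year at price C is H = 0.19·C.
Evaluate total cost at each tier's feasible EOQ or, if the EOQ is below the tier, at the tier's minimum quantity.
EOQ at €35.60 = 2227.1 (feasible in tier 1): TC = 61,000×€35.60 + (61,000/2227.1)×275 + (2227.1/2)×0.19×€35.60 = €2,186,664.27.
EOQ at €32.21 = 2341.4 < 2600, so use break Q=2600: TC = 61,000×€32.21 + (61,000/2600.0)×275 + (2600.0/2)×0.19×€32.21 = €1,979,217.79.
EOQ at €29.40 = 2450.7 < 3900, so use break Q=3900: TC = 61,000×€29.40 + (61,000/3900.0)×275 + (3900.0/2)×0.19×€29.40 = €1,808,593.98.
Lowest total cost is €1,808,593.98 at Q = 3900.0.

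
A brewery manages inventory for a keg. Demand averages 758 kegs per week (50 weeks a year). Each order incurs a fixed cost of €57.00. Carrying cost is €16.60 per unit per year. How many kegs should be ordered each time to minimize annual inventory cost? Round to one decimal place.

Annual demand D = 758 × 50 = 37,900.
EOQ = √(2DS / H) = √(2 × 37,900 × 57 / 16.6).
= √(4,320,600 / 16.6) = √260,277.1084 ≈ 510.174.

Q* ≈ 510.2 kegs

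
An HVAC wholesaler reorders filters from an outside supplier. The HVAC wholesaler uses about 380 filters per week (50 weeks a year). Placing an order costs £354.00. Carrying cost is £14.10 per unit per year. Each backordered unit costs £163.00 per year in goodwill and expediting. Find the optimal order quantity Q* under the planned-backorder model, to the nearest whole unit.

Annual demand D = 380 × 50 = 19,000.
With planned backorders, Q* = √(2DS/H) · √((H+B)/B).
√(2DS/H) = √(2 × 19,000 × 354 / 14.1) = 976.751.
√((H+B)/B) = √((14.1+163)/163) = 1.0424.
Q* ≈ 1018.121.

Q* ≈ 1,018 filters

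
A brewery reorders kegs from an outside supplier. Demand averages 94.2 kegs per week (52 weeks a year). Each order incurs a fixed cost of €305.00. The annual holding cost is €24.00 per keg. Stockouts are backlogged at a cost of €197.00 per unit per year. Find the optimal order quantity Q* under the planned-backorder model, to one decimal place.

Annual demand D = 94.2 × 52 = 4,898.4.
With planned backorders, Q* = √(2DS/H) · √((H+B)/B).
√(2DS/H) = √(2 × 4,898.4 × 305 / 24) = 352.847.
√((H+B)/B) = √((24+197)/197) = 1.0592.
Q* ≈ 373.723.

Q* ≈ 373.7 kegs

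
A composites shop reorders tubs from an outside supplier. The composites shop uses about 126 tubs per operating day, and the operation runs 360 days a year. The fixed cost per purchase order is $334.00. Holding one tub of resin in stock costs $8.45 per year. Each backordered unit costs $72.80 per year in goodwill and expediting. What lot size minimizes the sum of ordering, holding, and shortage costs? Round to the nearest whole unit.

Q* ≈ 2,001 tubs

Annual demand D = 126 × 360 = 45,360.
With planned backorders, Q* = √(2DS/H) · √((H+B)/B).
√(2DS/H) = √(2 × 45,360 × 334 / 8.45) = 1893.636.
√((H+B)/B) = √((8.45+72.8)/72.8) = 1.0564.
Q* ≈ 2000.518.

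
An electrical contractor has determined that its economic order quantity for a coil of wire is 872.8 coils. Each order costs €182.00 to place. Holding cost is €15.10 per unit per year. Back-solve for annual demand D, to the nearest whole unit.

Invert the EOQ relation Q*² = 2DS/H.
From Q* = √(2DS/H): D = Q*²H / (2S) = 872.8² × 15.1 / (2 × 182) = 31601.307.

D ≈ 31,601 coils per year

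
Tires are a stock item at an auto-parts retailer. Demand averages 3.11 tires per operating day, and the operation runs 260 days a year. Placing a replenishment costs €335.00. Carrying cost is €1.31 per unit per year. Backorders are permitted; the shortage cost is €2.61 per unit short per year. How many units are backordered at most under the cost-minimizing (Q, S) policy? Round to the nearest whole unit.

S* ≈ 263 tires

Annual demand D = 3.11 × 260 = 808.6.
With planned backorders, Q* = √(2DS/H) · √((H+B)/B).
√(2DS/H) = √(2 × 808.6 × 335 / 1.31) = 643.085.
√((H+B)/B) = √((1.31+2.61)/2.61) = 1.2255.
Q* ≈ 788.118.
S* = Q* · H/(H+B) = 788.118 × 1.31/3.92 ≈ 263.376.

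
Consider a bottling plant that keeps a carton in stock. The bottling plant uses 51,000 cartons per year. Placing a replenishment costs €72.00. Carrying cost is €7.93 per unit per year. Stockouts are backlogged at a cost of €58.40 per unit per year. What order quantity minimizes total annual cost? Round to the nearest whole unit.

Q* ≈ 1,026 cartons

With planned backorders, Q* = √(2DS/H) · √((H+B)/B).
√(2DS/H) = √(2 × 51,000 × 72 / 7.93) = 962.343.
√((H+B)/B) = √((7.93+58.4)/58.4) = 1.0657.
Q* ≈ 1025.601.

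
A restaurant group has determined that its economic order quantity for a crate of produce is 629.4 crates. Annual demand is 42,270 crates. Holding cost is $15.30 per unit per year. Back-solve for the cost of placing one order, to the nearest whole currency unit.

Invert the EOQ relation Q*² = 2DS/H.
From Q* = √(2DS/H): S = Q*²H / (2D) = 629.4² × 15.3 / (2 × 42,270) = 71.6940.

S ≈ $72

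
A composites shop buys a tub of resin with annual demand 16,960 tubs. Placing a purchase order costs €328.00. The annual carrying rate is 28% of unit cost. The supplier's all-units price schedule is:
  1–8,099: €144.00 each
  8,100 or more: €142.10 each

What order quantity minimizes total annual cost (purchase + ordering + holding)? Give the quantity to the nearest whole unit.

Q* ≈ 525 tubs

Holding cost per unit per year at price C is H = 0.28·C.
Evaluate total cost at each tier's feasible EOQ or, if the EOQ is below the tier, at the tier's minimum quantity.
EOQ at €144.00 = 525.3 (feasible in tier 1): TC = 16,960×€144.00 + (16,960/525.3)×328 + (525.3/2)×0.28×€144.00 = €2,463,419.96.
EOQ at €142.10 = 528.8 < 8100, so use break Q=8100: TC = 16,960×€142.10 + (16,960/8100.0)×328 + (8100.0/2)×0.28×€142.10 = €2,571,844.18.
Lowest total cost is €2,463,419.96 at Q = 525.3.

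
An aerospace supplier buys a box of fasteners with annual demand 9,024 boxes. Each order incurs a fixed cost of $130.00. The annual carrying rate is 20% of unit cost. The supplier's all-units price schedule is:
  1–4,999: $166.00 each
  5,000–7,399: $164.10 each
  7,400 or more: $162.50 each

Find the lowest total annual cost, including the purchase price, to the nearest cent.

Holding cost per unit per year at price C is H = 0.20·C.
Evaluate total cost at each tier's feasible EOQ or, if the EOQ is below the tier, at the tier's minimum quantity.
EOQ at $166.00 = 265.8 (feasible in tier 1): TC = 9,024×$166.00 + (9,024/265.8)×130 + (265.8/2)×0.20×$166.00 = $1,506,809.82.
EOQ at $164.10 = 267.4 < 5000, so use break Q=5000: TC = 9,024×$164.10 + (9,024/5000.0)×130 + (5000.0/2)×0.20×$164.10 = $1,563,123.02.
EOQ at $162.50 = 268.7 < 7400, so use break Q=7400: TC = 9,024×$162.50 + (9,024/7400.0)×130 + (7400.0/2)×0.20×$162.50 = $1,586,808.53.
Lowest total cost among the candidates is at Q = 265.8.

TC* ≈ $1,506,809.82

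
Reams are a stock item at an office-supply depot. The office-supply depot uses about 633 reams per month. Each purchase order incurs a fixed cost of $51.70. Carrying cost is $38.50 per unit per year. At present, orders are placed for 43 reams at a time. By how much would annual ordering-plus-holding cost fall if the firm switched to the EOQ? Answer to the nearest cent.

Annual demand D = 633 × 12 = 7,596.
EOQ = √(2DS/H) = √(2 × 7,596 × 51.7 / 38.5) ≈ 142.83.
Cost at Q* = (D/Q*)S + (Q*/2)H = √(2DSH) ≈ $5,498.99.
Cost at Q = 43: (7,596/43)×51.7 + (43/2)×38.5 = $9,132.87 + $827.75 = $9,960.62.
Excess = $9,960.62 − $5,498.99 = $4,461.62.

Extra cost ≈ $4,461.62 per year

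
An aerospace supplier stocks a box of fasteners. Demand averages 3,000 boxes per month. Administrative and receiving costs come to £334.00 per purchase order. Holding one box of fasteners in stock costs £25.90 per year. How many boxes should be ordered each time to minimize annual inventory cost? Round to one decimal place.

Annual demand D = 3,000 × 12 = 36,000.
EOQ = √(2DS / H) = √(2 × 36,000 × 334 / 25.9).
= √(24,048,000 / 25.9) = √928,494.2085 ≈ 963.584.

Q* ≈ 963.6 boxes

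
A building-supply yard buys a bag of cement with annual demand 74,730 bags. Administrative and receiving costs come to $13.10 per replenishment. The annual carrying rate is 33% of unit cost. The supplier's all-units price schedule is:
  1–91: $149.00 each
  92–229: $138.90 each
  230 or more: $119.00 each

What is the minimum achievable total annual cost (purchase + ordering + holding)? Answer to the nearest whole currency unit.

TC* ≈ $8,901,642

Holding cost per unit per year at price C is H = 0.33·C.
Candidates are each tier's EOQ (if it falls in that tier) and each price-break quantity.
Tier 1 ($149.00): EOQ = 199.5 exceeds tier's upper bound 91, so this tier is dominated.
EOQ at $138.90 = 206.7 (feasible in tier 2): TC = 74,730×$138.90 + (74,730/206.7)×13.1 + (206.7/2)×0.33×$138.90 = $10,389,470.41.
EOQ at $119.00 = 223.3 < 230, so use break Q=230: TC = 74,730×$119.00 + (74,730/230.0)×13.1 + (230.0/2)×0.33×$119.00 = $8,901,642.41.
Lowest total cost among the candidates is at Q = 230.0.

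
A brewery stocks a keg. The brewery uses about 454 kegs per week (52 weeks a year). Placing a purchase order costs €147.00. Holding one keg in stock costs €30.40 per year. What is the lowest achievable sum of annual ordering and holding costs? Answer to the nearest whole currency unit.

Annual demand D = 454 × 52 = 23,608.
Q* = √(2DS/H) = √(2 × 23,608 × 147 / 30.4) ≈ 477.82.
At Q*, ordering cost (D/Q*)S equals holding cost (Q*/2)H, each = √(DSH/2).
Minimum total = √(2DSH) = √(2 × 23,608 × 147 × 30.4) ≈ 14525.800.

TC* ≈ €14,526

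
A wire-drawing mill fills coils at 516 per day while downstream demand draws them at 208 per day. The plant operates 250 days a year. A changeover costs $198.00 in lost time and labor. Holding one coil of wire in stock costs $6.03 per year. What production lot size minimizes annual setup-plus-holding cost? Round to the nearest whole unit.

Annual demand D = 208 × 250 = 52,000.
Production build-up factor (1 − d/p) = 1 − 208/516 = 0.5969.
Q* = √(2DS / (H(1 − d/p))) = √(2 × 52,000 × 198 / (6.03 × 0.5969)).
= √(20,592,000 / 3.5993) ≈ 2391.884.

Q* ≈ 2,392 coils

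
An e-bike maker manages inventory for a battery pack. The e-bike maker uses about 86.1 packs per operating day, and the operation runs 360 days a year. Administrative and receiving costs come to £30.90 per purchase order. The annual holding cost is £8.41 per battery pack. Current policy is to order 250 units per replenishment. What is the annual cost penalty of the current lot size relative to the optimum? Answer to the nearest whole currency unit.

Extra cost ≈ £869 per year

Annual demand D = 86.1 × 360 = 30,996.
EOQ = √(2DS/H) = √(2 × 30,996 × 30.9 / 8.41) ≈ 477.25.
Cost at Q* = (D/Q*)S + (Q*/2)H = √(2DSH) ≈ £4,013.70.
Cost at Q = 250: (30,996/250)×30.9 + (250/2)×8.41 = £3,831.11 + £1,051.25 = £4,882.36.
Excess = £4,882.36 − £4,013.70 = £868.65.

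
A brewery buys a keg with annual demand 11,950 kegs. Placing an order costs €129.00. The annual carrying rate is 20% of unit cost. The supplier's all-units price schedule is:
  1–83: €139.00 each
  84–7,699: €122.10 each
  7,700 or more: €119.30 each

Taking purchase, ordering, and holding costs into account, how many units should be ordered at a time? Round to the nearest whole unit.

Holding cost per unit per year at price C is H = 0.20·C.
Evaluate total cost at each tier's feasible EOQ or, if the EOQ is below the tier, at the tier's minimum quantity.
Tier 1 (€139.00): EOQ = 333.0 exceeds tier's upper bound 83, so this tier is dominated.
EOQ at €122.10 = 355.3 (feasible in tier 2): TC = 11,950×€122.10 + (11,950/355.3)×129 + (355.3/2)×0.20×€122.10 = €1,467,771.94.
EOQ at €119.30 = 359.5 < 7700, so use break Q=7700: TC = 11,950×€119.30 + (11,950/7700.0)×129 + (7700.0/2)×0.20×€119.30 = €1,517,696.20.
Lowest total cost is €1,467,771.94 at Q = 355.3.

Q* ≈ 355 kegs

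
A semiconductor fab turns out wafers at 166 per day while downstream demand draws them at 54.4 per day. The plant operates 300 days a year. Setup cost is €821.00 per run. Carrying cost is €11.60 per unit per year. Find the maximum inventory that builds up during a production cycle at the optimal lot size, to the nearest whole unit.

I_max ≈ 1,246 wafers

Annual demand D = 54.4 × 300 = 16,320.
Production build-up factor (1 − d/p) = 1 − 54.4/166 = 0.6723.
Q* = √(2DS / (H(1 − d/p))) = √(2 × 16,320 × 821 / (11.6 × 0.6723)).
= √(26,797,440 / 7.7986) ≈ 1853.701.
Maximum inventory = Q*(1 − d/p) = 1853.701 × 0.6723 ≈ 1246.223.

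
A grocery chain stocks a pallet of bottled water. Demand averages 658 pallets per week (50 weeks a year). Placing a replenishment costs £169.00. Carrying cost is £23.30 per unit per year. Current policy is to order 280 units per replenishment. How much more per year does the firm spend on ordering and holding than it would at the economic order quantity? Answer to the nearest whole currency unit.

Extra cost ≈ £7,023 per year

Annual demand D = 658 × 50 = 32,900.
EOQ = √(2DS/H) = √(2 × 32,900 × 169 / 23.3) ≈ 690.84.
Cost at Q* = (D/Q*)S + (Q*/2)H = √(2DSH) ≈ £16,096.60.
Cost at Q = 280: (32,900/280)×169 + (280/2)×23.3 = £19,857.50 + £3,262.00 = £23,119.50.
Excess = £23,119.50 − £16,096.60 = £7,022.90.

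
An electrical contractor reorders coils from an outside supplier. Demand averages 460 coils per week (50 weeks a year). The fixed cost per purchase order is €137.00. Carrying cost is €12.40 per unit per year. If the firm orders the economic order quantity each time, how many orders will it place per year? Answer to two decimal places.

Annual demand D = 460 × 50 = 23,000.
Q* = √(2DS/H) = √(2 × 23,000 × 137 / 12.4) ≈ 712.90.
Orders per year = D / Q* = 23,000 / 712.90 ≈ 32.263.

N ≈ 32.26 orders per year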